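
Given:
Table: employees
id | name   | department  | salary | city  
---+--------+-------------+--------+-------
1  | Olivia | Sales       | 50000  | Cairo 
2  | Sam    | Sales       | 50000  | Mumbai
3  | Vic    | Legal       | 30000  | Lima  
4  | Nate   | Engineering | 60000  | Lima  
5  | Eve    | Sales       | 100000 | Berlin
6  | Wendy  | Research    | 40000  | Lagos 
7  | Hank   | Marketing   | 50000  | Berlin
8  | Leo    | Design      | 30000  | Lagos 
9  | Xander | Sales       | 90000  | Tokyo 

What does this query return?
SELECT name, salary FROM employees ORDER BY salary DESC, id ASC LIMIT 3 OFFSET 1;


Sort by salary DESC (id ASC tiebreak), then skip 1 and take 3
Rows 2 through 4

3 rows:
Xander, 90000
Nate, 60000
Olivia, 50000


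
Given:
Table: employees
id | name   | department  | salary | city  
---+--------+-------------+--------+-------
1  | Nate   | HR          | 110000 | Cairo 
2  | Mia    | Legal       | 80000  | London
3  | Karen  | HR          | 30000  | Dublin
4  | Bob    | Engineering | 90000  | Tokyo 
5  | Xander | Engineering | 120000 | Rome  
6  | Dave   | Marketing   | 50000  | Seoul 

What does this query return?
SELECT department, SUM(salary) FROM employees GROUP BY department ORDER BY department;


Summing salary within each department:
  Engineering: 90000 + 120000 = 210000
  HR: 110000 + 30000 = 140000
  Legal: 80000 = 80000
  Marketing: 50000 = 50000


4 groups:
Engineering, 210000
HR, 140000
Legal, 80000
Marketing, 50000


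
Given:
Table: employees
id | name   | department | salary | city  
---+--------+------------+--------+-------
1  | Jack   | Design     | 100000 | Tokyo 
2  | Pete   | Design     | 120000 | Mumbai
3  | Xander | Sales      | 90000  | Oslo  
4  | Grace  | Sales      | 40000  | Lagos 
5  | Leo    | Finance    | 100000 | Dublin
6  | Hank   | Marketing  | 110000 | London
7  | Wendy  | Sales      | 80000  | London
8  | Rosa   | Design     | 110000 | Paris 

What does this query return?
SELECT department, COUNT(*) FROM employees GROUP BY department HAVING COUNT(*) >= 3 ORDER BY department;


Groups with count >= 3:
  Design: 3 -> PASS
  Sales: 3 -> PASS
  Finance: 1 -> filtered out
  Marketing: 1 -> filtered out


2 groups:
Design, 3
Sales, 3


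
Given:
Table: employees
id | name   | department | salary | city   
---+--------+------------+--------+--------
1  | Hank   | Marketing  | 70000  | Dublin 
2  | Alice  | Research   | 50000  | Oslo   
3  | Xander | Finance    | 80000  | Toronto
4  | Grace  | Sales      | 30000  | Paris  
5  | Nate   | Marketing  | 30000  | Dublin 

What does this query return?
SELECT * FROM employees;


SELECT * returns all 5 rows with all columns

5 rows:
1, Hank, Marketing, 70000, Dublin
2, Alice, Research, 50000, Oslo
3, Xander, Finance, 80000, Toronto
4, Grace, Sales, 30000, Paris
5, Nate, Marketing, 30000, Dublin


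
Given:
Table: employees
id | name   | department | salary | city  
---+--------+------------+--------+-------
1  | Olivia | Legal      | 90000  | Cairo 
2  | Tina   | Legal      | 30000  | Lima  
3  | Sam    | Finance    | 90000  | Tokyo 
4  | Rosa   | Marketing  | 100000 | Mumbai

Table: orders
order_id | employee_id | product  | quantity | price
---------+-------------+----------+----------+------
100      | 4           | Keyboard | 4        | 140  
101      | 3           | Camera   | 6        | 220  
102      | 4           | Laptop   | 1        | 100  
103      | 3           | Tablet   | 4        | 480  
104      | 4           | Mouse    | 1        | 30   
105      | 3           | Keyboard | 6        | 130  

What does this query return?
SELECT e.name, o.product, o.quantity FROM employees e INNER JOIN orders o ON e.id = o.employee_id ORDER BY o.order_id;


Joining employees.id = orders.employee_id:
  employee Rosa (id=4) -> order Keyboard
  employee Sam (id=3) -> order Camera
  employee Rosa (id=4) -> order Laptop
  employee Sam (id=3) -> order Tablet
  employee Rosa (id=4) -> order Mouse
  employee Sam (id=3) -> order Keyboard


6 rows:
Rosa, Keyboard, 4
Sam, Camera, 6
Rosa, Laptop, 1
Sam, Tablet, 4
Rosa, Mouse, 1
Sam, Keyboard, 6


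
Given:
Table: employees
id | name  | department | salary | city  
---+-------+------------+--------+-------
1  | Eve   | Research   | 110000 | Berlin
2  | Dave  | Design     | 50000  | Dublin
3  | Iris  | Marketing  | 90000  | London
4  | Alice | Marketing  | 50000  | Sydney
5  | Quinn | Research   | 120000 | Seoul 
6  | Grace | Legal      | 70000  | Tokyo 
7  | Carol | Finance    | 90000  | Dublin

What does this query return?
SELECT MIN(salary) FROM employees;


Salaries: 110000, 50000, 90000, 50000, 120000, 70000, 90000
MIN = 50000

50000


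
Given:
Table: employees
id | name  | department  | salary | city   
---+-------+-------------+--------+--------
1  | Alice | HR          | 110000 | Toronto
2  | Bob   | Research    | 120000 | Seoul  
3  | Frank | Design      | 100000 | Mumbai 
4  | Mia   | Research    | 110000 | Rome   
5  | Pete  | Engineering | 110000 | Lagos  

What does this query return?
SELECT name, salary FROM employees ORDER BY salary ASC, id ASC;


Sorting by salary ASC, then id ASC for ties

5 rows:
Frank, 100000
Alice, 110000
Mia, 110000
Pete, 110000
Bob, 120000


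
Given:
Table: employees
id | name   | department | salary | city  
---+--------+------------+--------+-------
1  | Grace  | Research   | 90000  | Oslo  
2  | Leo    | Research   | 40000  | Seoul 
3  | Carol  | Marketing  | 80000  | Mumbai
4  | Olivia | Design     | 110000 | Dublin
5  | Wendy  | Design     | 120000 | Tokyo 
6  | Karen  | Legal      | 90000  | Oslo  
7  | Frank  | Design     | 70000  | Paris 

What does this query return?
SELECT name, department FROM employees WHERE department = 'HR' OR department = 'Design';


Filtering: department = 'HR' OR 'Design'
Matching: 3 rows

3 rows:
Olivia, Design
Wendy, Design
Frank, Design


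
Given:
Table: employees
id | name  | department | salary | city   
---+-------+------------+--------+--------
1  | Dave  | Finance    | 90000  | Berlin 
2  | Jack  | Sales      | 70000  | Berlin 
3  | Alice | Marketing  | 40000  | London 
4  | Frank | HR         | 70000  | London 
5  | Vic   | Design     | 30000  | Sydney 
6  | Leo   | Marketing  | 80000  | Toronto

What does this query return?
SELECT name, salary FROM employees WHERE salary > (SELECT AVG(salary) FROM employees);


Subquery: AVG(salary) = 63333.33
Filtering: salary > 63333.33
  Dave (90000) -> MATCH
  Jack (70000) -> MATCH
  Frank (70000) -> MATCH
  Leo (80000) -> MATCH


4 rows:
Dave, 90000
Jack, 70000
Frank, 70000
Leo, 80000


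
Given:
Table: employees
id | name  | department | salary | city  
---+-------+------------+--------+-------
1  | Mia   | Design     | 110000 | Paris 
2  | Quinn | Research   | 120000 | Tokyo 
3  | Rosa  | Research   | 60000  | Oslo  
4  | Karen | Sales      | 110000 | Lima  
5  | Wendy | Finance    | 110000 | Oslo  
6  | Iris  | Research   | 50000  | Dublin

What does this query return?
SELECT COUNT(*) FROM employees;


COUNT(*) counts all rows

6


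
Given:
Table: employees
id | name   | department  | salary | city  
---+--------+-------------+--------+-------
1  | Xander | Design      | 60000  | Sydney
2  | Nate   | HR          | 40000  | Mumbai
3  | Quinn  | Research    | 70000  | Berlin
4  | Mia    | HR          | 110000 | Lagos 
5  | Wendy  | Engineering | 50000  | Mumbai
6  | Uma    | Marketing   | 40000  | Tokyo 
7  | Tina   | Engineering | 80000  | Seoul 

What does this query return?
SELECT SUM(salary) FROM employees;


SUM(salary) = 60000 + 40000 + 70000 + 110000 + 50000 + 40000 + 80000 = 450000

450000


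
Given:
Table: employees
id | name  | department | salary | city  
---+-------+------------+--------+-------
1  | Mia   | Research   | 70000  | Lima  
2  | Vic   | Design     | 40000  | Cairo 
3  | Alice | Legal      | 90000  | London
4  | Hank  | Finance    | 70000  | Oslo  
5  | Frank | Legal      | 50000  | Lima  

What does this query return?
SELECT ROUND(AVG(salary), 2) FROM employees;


SUM(salary) = 320000
COUNT = 5
ROUND(AVG, 2) = ROUND(320000 / 5, 2) = 64000.0

64000.0


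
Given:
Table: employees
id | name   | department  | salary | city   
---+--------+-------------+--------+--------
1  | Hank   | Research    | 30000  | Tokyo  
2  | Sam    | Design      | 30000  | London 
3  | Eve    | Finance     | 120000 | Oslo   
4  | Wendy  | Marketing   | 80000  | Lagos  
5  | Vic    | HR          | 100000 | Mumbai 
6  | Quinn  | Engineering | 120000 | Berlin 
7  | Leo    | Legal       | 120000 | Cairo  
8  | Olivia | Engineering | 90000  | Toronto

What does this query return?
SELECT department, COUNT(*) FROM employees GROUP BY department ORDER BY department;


Assigning each row to its department group:
  Hank -> Research
  Sam -> Design
  Eve -> Finance
  Wendy -> Marketing
  Vic -> HR
  Quinn -> Engineering
  Leo -> Legal
  Olivia -> Engineering


7 groups:
Design, 1
Engineering, 2
Finance, 1
HR, 1
Legal, 1
Marketing, 1
Research, 1


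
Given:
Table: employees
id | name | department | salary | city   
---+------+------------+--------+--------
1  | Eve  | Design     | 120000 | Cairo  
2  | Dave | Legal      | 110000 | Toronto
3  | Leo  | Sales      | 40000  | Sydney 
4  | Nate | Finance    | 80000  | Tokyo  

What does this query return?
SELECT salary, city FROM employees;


Projecting columns: salary, city

4 rows:
120000, Cairo
110000, Toronto
40000, Sydney
80000, Tokyo


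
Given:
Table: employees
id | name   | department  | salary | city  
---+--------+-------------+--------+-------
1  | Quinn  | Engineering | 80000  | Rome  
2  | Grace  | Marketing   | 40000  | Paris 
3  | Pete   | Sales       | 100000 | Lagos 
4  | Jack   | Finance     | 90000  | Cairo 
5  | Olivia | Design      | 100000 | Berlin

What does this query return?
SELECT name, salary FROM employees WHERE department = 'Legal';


Filtering: department = 'Legal'
Matching rows: 0

Empty result set (0 rows)


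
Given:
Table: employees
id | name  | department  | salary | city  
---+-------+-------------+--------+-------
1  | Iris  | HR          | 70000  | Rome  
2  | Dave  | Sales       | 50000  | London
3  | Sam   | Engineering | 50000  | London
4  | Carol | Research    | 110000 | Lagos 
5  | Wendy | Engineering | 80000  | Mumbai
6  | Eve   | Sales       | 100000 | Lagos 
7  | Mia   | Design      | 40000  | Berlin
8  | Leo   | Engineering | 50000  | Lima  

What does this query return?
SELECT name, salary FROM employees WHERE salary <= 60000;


Filtering: salary <= 60000
Matching: 4 rows

4 rows:
Dave, 50000
Sam, 50000
Mia, 40000
Leo, 50000


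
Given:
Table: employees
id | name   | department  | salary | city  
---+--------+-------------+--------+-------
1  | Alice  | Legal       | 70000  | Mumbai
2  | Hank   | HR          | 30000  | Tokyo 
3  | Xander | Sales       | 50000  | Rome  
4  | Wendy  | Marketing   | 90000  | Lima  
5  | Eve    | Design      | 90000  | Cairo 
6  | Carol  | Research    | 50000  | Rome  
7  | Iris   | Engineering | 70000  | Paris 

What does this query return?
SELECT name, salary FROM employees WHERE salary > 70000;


Filtering: salary > 70000
Matching: 2 rows

2 rows:
Wendy, 90000
Eve, 90000


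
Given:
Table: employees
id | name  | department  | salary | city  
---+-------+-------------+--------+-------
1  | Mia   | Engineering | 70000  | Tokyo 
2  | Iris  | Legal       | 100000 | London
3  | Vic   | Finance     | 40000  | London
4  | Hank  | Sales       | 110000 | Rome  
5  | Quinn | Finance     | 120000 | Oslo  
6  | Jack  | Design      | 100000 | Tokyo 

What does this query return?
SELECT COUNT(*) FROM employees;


COUNT(*) counts all rows

6


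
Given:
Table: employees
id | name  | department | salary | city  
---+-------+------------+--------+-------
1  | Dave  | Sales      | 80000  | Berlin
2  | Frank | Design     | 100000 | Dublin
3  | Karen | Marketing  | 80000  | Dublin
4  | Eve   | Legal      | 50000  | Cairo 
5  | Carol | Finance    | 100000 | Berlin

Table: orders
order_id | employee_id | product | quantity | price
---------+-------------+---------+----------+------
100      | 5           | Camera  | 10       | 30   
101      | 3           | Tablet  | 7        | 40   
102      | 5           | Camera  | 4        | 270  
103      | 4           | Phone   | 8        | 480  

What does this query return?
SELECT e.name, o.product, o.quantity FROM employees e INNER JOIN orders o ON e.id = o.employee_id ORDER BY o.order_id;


Joining employees.id = orders.employee_id:
  employee Carol (id=5) -> order Camera
  employee Karen (id=3) -> order Tablet
  employee Carol (id=5) -> order Camera
  employee Eve (id=4) -> order Phone


4 rows:
Carol, Camera, 10
Karen, Tablet, 7
Carol, Camera, 4
Eve, Phone, 8


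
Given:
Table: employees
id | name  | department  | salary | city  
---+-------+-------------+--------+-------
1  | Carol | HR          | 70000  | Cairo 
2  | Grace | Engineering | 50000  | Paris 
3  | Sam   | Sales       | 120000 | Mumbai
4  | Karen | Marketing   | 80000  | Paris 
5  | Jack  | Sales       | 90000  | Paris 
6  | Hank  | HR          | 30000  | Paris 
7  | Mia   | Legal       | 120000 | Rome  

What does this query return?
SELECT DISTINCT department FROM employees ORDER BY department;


All 'department' values (row order): HR, Engineering, Sales, Marketing, Sales, HR, Legal
Removing duplicates leaves 5 unique value(s).

5 values:
Engineering
HR
Legal
Marketing
Sales


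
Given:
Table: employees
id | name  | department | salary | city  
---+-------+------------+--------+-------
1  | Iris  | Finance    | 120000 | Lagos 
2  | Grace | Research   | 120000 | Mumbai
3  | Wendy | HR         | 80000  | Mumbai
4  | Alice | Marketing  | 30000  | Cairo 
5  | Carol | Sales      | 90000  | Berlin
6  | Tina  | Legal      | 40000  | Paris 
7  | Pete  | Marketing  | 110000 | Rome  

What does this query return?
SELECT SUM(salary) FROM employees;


SUM(salary) = 120000 + 120000 + 80000 + 30000 + 90000 + 40000 + 110000 = 590000

590000


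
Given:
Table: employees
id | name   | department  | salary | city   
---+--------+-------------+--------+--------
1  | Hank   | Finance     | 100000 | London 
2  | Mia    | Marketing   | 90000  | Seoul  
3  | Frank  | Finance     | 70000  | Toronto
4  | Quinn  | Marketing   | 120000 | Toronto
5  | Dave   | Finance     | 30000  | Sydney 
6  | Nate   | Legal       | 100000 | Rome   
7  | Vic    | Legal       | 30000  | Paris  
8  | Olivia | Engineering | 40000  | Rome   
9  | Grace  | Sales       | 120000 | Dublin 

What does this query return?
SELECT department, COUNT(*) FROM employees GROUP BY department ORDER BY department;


Assigning each row to its department group:
  Hank -> Finance
  Mia -> Marketing
  Frank -> Finance
  Quinn -> Marketing
  Dave -> Finance
  Nate -> Legal
  Vic -> Legal
  Olivia -> Engineering
  Grace -> Sales


5 groups:
Engineering, 1
Finance, 3
Legal, 2
Marketing, 2
Sales, 1


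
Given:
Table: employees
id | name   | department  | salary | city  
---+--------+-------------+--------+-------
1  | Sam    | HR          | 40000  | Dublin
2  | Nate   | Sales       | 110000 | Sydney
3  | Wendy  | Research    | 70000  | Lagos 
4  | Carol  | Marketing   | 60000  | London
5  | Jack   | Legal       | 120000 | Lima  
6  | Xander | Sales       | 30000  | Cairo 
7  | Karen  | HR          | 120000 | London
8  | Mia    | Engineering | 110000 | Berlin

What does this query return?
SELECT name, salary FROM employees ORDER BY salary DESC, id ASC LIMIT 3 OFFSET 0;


Sort by salary DESC (id ASC tiebreak), then skip 0 and take 3
Rows 1 through 3

3 rows:
Jack, 120000
Karen, 120000
Nate, 110000


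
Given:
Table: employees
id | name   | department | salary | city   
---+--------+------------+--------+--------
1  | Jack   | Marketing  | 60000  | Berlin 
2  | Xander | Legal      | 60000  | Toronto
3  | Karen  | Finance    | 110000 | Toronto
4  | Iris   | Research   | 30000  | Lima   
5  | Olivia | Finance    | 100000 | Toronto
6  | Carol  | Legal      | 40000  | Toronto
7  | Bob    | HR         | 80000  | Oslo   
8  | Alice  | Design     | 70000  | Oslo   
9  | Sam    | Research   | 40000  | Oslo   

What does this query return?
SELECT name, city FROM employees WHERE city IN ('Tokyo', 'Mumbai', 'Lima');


Filtering: city IN ('Tokyo', 'Mumbai', 'Lima')
Matching: 1 rows

1 rows:
Iris, Lima


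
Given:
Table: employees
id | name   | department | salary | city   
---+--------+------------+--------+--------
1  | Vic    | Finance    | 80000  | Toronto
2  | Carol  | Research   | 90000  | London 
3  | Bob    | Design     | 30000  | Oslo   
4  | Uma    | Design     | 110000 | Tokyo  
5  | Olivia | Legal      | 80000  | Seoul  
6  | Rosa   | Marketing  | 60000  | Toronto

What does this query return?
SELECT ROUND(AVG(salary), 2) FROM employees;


SUM(salary) = 450000
COUNT = 6
ROUND(AVG, 2) = ROUND(450000 / 6, 2) = 75000.0

75000.0


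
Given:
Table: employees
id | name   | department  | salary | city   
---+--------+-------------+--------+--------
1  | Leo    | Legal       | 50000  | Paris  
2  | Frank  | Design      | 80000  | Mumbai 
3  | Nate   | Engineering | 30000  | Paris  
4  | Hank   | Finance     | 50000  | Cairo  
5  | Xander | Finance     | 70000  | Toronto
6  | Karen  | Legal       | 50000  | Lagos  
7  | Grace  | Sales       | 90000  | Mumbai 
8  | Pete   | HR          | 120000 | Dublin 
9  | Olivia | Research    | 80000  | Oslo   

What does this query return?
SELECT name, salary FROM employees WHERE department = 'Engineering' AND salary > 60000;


Filtering: department = 'Engineering' AND salary > 60000
Matching: 0 rows

Empty result set (0 rows)


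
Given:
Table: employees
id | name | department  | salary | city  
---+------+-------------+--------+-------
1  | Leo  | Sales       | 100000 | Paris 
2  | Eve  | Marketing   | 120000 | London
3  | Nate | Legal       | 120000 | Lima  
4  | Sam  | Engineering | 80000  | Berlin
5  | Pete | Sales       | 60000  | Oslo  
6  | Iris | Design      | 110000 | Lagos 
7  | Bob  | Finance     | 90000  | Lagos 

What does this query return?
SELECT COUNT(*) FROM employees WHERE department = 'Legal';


Counting rows where department = 'Legal'
  Nate -> MATCH


1


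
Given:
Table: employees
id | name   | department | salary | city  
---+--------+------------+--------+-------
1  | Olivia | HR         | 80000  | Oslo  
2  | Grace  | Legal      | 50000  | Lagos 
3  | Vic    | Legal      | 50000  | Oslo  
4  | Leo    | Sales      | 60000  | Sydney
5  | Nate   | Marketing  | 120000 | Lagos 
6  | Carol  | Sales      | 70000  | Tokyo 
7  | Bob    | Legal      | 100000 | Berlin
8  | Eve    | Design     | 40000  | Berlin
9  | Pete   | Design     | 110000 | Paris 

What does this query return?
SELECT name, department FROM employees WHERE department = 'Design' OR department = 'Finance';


Filtering: department = 'Design' OR 'Finance'
Matching: 2 rows

2 rows:
Eve, Design
Pete, Design


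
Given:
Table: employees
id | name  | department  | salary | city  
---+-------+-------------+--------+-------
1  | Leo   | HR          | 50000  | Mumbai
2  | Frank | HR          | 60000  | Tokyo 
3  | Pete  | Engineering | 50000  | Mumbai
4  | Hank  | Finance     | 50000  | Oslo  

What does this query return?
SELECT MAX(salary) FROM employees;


Salaries: 50000, 60000, 50000, 50000
MAX = 60000

60000


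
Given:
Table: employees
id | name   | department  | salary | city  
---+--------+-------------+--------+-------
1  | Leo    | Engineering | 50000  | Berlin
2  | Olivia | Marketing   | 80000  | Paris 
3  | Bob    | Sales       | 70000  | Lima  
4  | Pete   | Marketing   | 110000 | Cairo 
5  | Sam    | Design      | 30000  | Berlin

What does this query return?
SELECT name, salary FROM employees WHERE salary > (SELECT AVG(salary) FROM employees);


Subquery: AVG(salary) = 68000.0
Filtering: salary > 68000.0
  Olivia (80000) -> MATCH
  Bob (70000) -> MATCH
  Pete (110000) -> MATCH


3 rows:
Olivia, 80000
Bob, 70000
Pete, 110000


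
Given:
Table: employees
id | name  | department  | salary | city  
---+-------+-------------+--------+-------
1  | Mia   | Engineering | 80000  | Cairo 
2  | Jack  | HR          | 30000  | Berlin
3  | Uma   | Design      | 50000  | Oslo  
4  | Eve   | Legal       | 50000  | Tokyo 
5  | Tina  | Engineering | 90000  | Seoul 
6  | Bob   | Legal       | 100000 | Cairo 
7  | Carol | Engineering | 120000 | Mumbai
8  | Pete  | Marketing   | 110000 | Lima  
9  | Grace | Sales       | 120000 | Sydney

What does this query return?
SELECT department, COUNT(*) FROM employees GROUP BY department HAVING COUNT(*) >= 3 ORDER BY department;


Groups with count >= 3:
  Engineering: 3 -> PASS
  Design: 1 -> filtered out
  HR: 1 -> filtered out
  Legal: 2 -> filtered out
  Marketing: 1 -> filtered out
  Sales: 1 -> filtered out


1 groups:
Engineering, 3


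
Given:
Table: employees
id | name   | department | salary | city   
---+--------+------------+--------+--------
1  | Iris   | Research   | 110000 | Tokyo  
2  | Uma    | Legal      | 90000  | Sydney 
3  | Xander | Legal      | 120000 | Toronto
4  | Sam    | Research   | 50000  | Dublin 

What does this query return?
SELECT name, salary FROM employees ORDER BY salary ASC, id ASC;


Sorting by salary ASC, then id ASC for ties

4 rows:
Sam, 50000
Uma, 90000
Iris, 110000
Xander, 120000


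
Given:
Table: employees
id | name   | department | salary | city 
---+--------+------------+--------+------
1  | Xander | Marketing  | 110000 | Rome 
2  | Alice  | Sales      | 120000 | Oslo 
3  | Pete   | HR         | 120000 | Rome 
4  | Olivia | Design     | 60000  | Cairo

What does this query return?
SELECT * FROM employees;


SELECT * returns all 4 rows with all columns

4 rows:
1, Xander, Marketing, 110000, Rome
2, Alice, Sales, 120000, Oslo
3, Pete, HR, 120000, Rome
4, Olivia, Design, 60000, Cairo


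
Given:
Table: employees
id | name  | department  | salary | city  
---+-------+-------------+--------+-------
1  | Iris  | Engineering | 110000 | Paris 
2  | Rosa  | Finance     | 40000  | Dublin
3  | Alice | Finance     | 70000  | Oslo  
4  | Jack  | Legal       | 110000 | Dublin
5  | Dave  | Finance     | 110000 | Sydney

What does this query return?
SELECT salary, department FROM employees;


Projecting columns: salary, department

5 rows:
110000, Engineering
40000, Finance
70000, Finance
110000, Legal
110000, Finance


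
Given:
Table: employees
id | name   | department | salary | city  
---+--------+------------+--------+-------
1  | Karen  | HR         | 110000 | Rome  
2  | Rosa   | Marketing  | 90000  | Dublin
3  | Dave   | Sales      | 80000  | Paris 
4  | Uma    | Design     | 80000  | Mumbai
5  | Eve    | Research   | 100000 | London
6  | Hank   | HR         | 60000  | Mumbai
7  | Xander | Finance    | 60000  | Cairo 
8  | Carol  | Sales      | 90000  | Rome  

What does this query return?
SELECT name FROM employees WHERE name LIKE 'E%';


LIKE 'E%' matches names starting with 'E'
Matching: 1

1 rows:
Eve


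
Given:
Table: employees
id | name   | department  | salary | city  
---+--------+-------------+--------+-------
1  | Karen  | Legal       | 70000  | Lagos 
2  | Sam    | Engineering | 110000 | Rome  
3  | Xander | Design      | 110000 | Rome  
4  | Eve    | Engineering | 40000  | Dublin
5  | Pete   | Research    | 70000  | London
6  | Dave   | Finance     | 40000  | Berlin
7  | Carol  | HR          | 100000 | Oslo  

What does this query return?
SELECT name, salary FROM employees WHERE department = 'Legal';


Filtering: department = 'Legal'
Matching rows: 1

1 rows:
Karen, 70000


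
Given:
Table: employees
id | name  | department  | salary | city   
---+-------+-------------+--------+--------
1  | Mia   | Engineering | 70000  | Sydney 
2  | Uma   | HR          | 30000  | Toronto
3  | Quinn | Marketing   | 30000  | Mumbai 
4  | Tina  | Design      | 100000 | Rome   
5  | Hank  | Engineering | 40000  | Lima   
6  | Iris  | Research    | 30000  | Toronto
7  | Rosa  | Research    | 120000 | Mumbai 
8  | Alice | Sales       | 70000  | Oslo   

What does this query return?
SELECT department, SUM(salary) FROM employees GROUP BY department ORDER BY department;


Summing salary within each department:
  Design: 100000 = 100000
  Engineering: 70000 + 40000 = 110000
  HR: 30000 = 30000
  Marketing: 30000 = 30000
  Research: 30000 + 120000 = 150000
  Sales: 70000 = 70000


6 groups:
Design, 100000
Engineering, 110000
HR, 30000
Marketing, 30000
Research, 150000
Sales, 70000


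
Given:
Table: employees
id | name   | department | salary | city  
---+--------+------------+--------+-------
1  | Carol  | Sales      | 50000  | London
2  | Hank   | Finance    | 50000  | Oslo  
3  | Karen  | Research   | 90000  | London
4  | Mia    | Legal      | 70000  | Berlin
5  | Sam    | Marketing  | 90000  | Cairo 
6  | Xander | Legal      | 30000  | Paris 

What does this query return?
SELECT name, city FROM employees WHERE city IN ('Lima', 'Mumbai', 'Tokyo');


Filtering: city IN ('Lima', 'Mumbai', 'Tokyo')
Matching: 0 rows

Empty result set (0 rows)


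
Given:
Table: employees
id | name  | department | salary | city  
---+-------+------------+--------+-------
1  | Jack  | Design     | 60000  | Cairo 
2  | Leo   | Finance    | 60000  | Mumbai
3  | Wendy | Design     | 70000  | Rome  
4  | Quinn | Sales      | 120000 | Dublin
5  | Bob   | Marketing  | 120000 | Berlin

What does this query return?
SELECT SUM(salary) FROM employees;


SUM(salary) = 60000 + 60000 + 70000 + 120000 + 120000 = 430000

430000


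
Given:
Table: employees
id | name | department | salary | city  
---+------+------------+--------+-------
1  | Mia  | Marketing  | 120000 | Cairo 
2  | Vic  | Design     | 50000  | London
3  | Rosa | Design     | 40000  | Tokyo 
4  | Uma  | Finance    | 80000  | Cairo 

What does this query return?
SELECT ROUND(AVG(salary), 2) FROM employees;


SUM(salary) = 290000
COUNT = 4
ROUND(AVG, 2) = ROUND(290000 / 4, 2) = 72500.0

72500.0


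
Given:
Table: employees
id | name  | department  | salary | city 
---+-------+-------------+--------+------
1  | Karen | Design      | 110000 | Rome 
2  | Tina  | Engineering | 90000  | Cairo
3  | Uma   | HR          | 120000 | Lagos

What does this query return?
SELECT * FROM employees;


SELECT * returns all 3 rows with all columns

3 rows:
1, Karen, Design, 110000, Rome
2, Tina, Engineering, 90000, Cairo
3, Uma, HR, 120000, Lagos


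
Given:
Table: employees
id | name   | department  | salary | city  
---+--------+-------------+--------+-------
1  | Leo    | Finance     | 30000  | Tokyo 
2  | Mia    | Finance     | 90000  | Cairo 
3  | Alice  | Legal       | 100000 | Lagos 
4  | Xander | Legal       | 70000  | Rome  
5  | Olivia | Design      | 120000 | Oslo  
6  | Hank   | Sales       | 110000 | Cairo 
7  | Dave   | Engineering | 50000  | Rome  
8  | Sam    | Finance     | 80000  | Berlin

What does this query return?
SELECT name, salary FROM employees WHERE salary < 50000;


Filtering: salary < 50000
Matching: 1 rows

1 rows:
Leo, 30000


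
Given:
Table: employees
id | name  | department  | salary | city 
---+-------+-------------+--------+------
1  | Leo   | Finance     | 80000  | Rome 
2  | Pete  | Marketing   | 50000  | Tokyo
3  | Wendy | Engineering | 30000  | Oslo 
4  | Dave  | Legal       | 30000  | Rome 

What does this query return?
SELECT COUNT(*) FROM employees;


COUNT(*) counts all rows

4


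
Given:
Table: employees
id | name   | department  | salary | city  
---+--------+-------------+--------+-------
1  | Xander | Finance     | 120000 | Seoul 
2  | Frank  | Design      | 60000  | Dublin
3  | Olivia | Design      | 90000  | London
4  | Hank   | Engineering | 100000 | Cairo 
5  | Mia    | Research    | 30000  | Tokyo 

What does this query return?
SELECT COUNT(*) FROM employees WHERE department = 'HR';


Counting rows where department = 'HR'


0


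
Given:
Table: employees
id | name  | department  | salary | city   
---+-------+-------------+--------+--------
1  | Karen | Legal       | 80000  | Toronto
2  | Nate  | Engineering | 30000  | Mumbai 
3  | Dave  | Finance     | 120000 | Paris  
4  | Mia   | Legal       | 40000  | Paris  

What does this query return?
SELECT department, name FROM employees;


Projecting columns: department, name

4 rows:
Legal, Karen
Engineering, Nate
Finance, Dave
Legal, Mia


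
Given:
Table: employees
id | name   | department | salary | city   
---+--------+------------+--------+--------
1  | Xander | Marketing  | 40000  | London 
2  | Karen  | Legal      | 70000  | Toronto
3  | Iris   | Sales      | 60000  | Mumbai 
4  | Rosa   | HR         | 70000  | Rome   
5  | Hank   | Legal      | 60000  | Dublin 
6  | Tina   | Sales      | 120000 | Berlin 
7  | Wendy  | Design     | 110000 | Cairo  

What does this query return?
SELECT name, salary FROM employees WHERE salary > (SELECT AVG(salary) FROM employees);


Subquery: AVG(salary) = 75714.29
Filtering: salary > 75714.29
  Tina (120000) -> MATCH
  Wendy (110000) -> MATCH


2 rows:
Tina, 120000
Wendy, 110000


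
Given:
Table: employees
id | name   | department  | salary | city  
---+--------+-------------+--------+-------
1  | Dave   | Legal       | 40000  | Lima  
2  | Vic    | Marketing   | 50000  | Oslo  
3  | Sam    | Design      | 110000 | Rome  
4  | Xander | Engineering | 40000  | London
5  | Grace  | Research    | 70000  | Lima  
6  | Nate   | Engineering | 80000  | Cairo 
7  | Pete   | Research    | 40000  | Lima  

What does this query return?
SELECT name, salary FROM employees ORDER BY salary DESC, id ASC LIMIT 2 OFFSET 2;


Sort by salary DESC (id ASC tiebreak), then skip 2 and take 2
Rows 3 through 4

2 rows:
Grace, 70000
Vic, 50000


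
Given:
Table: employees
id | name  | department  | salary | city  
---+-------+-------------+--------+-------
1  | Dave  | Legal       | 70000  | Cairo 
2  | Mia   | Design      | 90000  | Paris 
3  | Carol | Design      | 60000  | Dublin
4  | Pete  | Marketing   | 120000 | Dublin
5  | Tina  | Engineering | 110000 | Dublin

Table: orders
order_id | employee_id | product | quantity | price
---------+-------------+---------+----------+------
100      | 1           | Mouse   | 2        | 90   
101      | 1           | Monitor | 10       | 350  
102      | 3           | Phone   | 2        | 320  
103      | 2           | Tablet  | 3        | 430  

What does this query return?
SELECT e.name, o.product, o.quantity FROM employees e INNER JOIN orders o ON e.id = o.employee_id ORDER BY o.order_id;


Joining employees.id = orders.employee_id:
  employee Dave (id=1) -> order Mouse
  employee Dave (id=1) -> order Monitor
  employee Carol (id=3) -> order Phone
  employee Mia (id=2) -> order Tablet


4 rows:
Dave, Mouse, 2
Dave, Monitor, 10
Carol, Phone, 2
Mia, Tablet, 3


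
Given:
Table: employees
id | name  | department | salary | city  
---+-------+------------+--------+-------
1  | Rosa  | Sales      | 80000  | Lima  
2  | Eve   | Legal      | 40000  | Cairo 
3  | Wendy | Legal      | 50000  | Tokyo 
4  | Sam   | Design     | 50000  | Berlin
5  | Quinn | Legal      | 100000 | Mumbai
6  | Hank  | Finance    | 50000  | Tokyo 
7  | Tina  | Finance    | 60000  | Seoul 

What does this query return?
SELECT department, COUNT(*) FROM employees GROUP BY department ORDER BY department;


Assigning each row to its department group:
  Rosa -> Sales
  Eve -> Legal
  Wendy -> Legal
  Sam -> Design
  Quinn -> Legal
  Hank -> Finance
  Tina -> Finance


4 groups:
Design, 1
Finance, 2
Legal, 3
Sales, 1


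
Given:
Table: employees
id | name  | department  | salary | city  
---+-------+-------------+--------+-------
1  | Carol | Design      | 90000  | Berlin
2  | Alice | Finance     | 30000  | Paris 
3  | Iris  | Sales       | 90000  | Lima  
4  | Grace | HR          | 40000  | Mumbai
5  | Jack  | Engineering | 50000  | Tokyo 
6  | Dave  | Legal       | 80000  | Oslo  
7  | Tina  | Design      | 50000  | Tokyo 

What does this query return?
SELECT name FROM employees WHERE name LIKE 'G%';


LIKE 'G%' matches names starting with 'G'
Matching: 1

1 rows:
Grace


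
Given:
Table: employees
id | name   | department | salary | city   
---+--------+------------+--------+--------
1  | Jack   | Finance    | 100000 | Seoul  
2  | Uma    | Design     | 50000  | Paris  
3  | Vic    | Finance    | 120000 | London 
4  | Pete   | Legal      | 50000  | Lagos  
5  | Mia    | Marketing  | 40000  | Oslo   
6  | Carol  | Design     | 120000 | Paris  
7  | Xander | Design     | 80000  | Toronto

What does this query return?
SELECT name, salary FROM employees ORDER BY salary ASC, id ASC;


Sorting by salary ASC, then id ASC for ties

7 rows:
Mia, 40000
Uma, 50000
Pete, 50000
Xander, 80000
Jack, 100000
Vic, 120000
Carol, 120000


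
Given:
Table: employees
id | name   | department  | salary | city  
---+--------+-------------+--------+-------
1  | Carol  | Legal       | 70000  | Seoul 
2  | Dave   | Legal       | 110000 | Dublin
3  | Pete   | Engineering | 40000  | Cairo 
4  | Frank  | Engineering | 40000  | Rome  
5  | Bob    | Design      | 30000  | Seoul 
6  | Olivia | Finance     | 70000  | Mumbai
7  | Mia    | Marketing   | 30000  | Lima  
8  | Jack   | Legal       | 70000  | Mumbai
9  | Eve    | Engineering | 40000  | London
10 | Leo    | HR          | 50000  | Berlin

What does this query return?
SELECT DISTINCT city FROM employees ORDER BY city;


All 'city' values (row order): Seoul, Dublin, Cairo, Rome, Seoul, Mumbai, Lima, Mumbai, London, Berlin
Removing duplicates leaves 8 unique value(s).

8 values:
Berlin
Cairo
Dublin
Lima
London
Mumbai
Rome
Seoul


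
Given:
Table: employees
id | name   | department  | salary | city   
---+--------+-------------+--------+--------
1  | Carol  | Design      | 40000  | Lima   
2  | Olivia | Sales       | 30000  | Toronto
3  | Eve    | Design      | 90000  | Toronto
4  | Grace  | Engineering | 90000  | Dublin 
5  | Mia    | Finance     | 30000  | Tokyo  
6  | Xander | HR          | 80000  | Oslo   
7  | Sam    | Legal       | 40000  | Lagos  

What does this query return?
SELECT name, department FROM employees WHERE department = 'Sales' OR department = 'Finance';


Filtering: department = 'Sales' OR 'Finance'
Matching: 2 rows

2 rows:
Olivia, Sales
Mia, Finance


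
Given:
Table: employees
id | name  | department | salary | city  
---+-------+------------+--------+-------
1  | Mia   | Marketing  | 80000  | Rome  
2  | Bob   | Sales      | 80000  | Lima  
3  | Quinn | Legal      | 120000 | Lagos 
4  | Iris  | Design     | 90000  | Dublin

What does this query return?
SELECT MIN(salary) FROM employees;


Salaries: 80000, 80000, 120000, 90000
MIN = 80000

80000


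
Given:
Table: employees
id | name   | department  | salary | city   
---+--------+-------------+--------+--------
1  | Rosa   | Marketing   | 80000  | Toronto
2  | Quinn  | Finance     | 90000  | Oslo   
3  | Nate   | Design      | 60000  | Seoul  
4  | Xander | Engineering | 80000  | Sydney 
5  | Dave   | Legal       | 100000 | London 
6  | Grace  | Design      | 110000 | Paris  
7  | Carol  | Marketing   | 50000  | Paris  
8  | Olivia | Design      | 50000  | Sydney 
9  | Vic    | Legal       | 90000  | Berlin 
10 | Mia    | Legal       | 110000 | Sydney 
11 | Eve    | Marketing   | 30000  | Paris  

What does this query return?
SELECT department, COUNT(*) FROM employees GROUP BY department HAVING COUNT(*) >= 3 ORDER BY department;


Groups with count >= 3:
  Design: 3 -> PASS
  Legal: 3 -> PASS
  Marketing: 3 -> PASS
  Engineering: 1 -> filtered out
  Finance: 1 -> filtered out


3 groups:
Design, 3
Legal, 3
Marketing, 3


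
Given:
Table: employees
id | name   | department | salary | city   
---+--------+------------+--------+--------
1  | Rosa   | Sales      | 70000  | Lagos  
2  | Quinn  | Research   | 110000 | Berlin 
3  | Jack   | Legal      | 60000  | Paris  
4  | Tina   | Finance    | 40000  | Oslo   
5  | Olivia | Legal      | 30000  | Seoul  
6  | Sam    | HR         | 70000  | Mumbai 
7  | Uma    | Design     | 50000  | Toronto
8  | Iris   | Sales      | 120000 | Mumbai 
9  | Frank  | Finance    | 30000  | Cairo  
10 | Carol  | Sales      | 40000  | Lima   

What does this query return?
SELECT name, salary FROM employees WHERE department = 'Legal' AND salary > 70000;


Filtering: department = 'Legal' AND salary > 70000
Matching: 0 rows

Empty result set (0 rows)


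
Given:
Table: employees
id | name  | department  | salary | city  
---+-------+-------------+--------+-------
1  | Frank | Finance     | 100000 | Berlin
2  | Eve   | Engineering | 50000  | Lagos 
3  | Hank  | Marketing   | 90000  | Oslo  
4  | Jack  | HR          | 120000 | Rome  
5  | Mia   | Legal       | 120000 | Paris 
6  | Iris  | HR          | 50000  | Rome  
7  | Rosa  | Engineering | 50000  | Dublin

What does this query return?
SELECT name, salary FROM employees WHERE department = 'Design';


Filtering: department = 'Design'
Matching rows: 0

Empty result set (0 rows)


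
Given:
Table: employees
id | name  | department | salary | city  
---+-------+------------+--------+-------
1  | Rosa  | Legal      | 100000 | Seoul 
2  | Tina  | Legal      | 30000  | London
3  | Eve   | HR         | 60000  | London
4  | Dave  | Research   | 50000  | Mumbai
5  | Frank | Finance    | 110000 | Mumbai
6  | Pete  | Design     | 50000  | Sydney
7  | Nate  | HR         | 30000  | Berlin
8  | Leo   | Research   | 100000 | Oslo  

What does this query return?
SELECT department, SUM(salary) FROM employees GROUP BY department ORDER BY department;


Summing salary within each department:
  Design: 50000 = 50000
  Finance: 110000 = 110000
  HR: 60000 + 30000 = 90000
  Legal: 100000 + 30000 = 130000
  Research: 50000 + 100000 = 150000


5 groups:
Design, 50000
Finance, 110000
HR, 90000
Legal, 130000
Research, 150000


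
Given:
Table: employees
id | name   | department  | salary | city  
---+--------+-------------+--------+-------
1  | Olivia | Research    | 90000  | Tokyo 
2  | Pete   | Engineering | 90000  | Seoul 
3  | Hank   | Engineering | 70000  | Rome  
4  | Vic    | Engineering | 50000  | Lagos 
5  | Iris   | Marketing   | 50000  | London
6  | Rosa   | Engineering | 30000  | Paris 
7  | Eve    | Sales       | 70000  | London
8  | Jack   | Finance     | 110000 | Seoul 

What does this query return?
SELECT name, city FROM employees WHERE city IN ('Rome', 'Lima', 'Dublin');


Filtering: city IN ('Rome', 'Lima', 'Dublin')
Matching: 1 rows

1 rows:
Hank, Rome


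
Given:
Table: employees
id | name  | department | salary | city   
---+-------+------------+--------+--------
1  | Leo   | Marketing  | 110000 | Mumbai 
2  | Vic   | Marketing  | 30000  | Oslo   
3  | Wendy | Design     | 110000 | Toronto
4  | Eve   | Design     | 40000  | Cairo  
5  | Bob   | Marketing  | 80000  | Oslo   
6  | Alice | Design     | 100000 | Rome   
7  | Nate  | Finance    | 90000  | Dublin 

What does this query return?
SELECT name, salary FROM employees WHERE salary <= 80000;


Filtering: salary <= 80000
Matching: 3 rows

3 rows:
Vic, 30000
Eve, 40000
Bob, 80000


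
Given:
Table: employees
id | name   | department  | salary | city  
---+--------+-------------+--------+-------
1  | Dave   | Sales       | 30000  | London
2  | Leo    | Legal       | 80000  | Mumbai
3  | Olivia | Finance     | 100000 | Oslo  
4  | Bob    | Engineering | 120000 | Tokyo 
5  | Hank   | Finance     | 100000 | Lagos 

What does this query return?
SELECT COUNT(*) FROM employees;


COUNT(*) counts all rows

5


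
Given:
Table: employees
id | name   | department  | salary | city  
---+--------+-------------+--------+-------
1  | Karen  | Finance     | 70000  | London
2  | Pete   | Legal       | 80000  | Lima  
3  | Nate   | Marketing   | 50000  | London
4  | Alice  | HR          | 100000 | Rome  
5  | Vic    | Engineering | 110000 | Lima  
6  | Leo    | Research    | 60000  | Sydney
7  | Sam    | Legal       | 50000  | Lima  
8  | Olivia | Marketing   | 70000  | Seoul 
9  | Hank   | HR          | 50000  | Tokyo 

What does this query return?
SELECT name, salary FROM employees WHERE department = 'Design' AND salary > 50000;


Filtering: department = 'Design' AND salary > 50000
Matching: 0 rows

Empty result set (0 rows)


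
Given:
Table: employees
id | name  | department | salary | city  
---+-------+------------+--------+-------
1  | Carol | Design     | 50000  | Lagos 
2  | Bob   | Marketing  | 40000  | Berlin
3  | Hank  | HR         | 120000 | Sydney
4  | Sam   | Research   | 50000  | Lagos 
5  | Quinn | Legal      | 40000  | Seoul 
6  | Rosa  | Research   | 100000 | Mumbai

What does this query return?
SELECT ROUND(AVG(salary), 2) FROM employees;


SUM(salary) = 400000
COUNT = 6
ROUND(AVG, 2) = ROUND(400000 / 6, 2) = 66666.67

66666.67
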